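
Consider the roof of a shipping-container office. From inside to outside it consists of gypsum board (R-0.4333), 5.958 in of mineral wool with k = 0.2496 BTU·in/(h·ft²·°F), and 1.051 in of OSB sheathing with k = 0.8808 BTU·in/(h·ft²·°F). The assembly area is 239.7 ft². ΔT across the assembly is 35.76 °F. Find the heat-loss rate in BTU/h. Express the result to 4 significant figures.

336.2 BTU/h

5.958/0.2496 = 23.87
1.051/0.8808 = 1.1932
R_total = 0.4333 + 23.87 + 1.1932 = 25.497 ft²·°F·h/BTU
Q = A·ΔT/R = 239.7 × 35.76 / 25.497 = 336.19 BTU/h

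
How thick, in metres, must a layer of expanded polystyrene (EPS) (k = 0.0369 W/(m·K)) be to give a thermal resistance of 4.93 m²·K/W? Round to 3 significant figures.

L = R·k = 4.93 × 0.0369 = 0.1819 m

0.182 m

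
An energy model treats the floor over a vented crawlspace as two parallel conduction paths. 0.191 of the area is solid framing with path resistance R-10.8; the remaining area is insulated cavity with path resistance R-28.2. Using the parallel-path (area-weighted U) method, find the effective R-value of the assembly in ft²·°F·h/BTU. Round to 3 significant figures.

U_eff = 0.809/28.2 + 0.191/10.8 = 0.02869 + 0.01769 = 0.04637
R_eff = 1/U_eff = 21.56 ft²·°F·h/BTU

21.6 ft²·°F·h/BTU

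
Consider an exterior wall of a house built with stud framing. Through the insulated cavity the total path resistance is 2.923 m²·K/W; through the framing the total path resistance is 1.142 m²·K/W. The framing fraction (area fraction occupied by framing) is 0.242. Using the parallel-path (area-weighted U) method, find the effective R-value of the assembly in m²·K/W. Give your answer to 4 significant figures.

2.122 m²·K/W

U_eff = 0.758/2.923 + 0.242/1.142 = 0.25932 + 0.21191 = 0.47123
R_eff = 1/U_eff = 2.1221 m²·K/W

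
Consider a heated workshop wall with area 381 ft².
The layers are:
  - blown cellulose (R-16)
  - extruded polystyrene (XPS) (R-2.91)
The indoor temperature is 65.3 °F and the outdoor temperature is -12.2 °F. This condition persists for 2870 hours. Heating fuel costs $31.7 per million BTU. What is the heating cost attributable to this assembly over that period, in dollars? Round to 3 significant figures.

R_total = 16 + 2.91 = 18.91 ft²·°F·h/BTU
Q = 381 × (65.3 − (-12.2)) / 18.91 = 1561 BTU/h
E = 1561 × 2870 = 4481000 BTU
Cost = 4481000/10⁶ × 31.7 = $142.1

142 dollars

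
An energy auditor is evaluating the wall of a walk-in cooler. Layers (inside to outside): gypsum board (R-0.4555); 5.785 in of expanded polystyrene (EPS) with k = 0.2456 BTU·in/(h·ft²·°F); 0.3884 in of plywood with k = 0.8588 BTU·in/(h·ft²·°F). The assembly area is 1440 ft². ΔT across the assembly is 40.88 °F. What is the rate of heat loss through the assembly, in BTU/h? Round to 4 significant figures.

2406 BTU/h

5.785/0.2456 = 23.555
0.3884/0.8588 = 0.45226
R_total = 0.4555 + 23.555 + 0.45226 = 24.462 ft²·°F·h/BTU
Q = A·ΔT/R = 1440 × 40.88 / 24.462 = 2406.4 BTU/h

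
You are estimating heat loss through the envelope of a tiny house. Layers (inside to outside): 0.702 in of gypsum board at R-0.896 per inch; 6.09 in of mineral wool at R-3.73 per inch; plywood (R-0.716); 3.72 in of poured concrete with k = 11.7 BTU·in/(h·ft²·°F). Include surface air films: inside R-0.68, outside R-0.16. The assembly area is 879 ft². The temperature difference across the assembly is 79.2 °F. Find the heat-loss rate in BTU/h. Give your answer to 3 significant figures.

0.702 × 0.896 = 0.629
6.09 × 3.73 = 22.72
3.72/11.7 = 0.3179
R_total = 0.68 + 0.629 + 22.72 + 0.716 + 0.3179 + 0.16 = 25.22 ft²·°F·h/BTU
Q = A·ΔT/R = 879 × 79.2 / 25.22 = 2761 BTU/h

2760 BTU/h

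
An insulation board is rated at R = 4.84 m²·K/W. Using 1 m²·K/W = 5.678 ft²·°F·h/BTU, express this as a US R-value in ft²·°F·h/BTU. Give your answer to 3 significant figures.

R_US = 4.84 × 5.678 = 27.48

27.5 ft²·°F·h/BTU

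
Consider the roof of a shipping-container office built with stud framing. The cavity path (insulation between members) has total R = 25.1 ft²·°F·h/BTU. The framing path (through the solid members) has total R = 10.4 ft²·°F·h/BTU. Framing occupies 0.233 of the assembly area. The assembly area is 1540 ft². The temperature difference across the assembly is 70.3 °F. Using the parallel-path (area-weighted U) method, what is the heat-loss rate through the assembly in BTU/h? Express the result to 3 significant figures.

U_eff = 0.767/25.1 + 0.233/10.4 = 0.03056 + 0.0224 = 0.05296
R_eff = 1/U_eff = 18.88 ft²·°F·h/BTU
Q = 1540 × 70.3 / 18.88 = 5734 BTU/h

5730 BTU/h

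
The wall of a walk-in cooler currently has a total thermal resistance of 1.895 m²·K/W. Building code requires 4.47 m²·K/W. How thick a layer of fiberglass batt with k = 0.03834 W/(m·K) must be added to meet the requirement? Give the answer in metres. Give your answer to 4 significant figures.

ΔR = 4.47 − 1.895 = 2.575 m²·K/W
L = ΔR × k = 2.575 × 0.03834 = 0.098725 m

0.09873 m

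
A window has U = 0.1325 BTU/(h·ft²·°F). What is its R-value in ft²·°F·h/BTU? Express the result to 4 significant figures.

7.547 ft²·°F·h/BTU

R = 1/U = 1/0.1325 = 7.5472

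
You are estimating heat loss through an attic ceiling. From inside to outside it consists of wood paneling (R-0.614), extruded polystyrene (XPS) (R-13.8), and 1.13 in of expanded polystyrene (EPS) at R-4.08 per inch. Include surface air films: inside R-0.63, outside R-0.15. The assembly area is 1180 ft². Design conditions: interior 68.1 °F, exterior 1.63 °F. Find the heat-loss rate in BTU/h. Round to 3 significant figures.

1.13 × 4.08 = 4.61
R_total = 0.63 + 0.614 + 13.8 + 4.61 + 0.15 = 19.8 ft²·°F·h/BTU
Q = A·ΔT/R = 1180 × (68.1 − 1.63) / 19.8 = 3960 BTU/h

3960 BTU/h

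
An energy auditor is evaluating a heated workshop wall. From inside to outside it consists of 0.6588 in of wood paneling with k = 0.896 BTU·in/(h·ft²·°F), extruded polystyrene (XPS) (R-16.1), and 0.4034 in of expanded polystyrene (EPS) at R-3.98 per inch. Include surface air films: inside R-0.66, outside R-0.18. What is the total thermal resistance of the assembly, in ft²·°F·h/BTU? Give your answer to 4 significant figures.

0.6588/0.896 = 0.73527
0.4034 × 3.98 = 1.6055
R_total = 0.66 + 0.73527 + 16.1 + 1.6055 + 0.18 = 19.281 ft²·°F·h/BTU

19.28 ft²·°F·h/BTU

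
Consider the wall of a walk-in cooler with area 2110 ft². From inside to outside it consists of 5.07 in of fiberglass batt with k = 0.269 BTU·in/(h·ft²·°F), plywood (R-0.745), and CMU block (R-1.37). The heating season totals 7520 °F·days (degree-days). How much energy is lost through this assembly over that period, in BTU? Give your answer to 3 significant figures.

18200000 BTU

5.07/0.269 = 18.85
R_total = 18.85 + 0.745 + 1.37 = 20.96 ft²·°F·h/BTU
E = A × HDD × 24 / R = 2110 × 7520 × 24 / 20.96 = 18170000 BTU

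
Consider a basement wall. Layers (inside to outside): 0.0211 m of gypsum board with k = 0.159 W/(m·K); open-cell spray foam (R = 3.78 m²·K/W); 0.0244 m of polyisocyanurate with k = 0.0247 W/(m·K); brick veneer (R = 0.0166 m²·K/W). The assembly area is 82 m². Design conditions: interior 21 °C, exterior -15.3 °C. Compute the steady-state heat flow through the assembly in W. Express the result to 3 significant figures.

605 W

0.0211/0.159 = 0.1327
0.0244/0.0247 = 0.9879
R_total = 0.1327 + 3.78 + 0.9879 + 0.0166 = 4.917 m²·K/W
Q = A·ΔT/R = 82 × (21 − (-15.3)) / 4.917 = 605.3 W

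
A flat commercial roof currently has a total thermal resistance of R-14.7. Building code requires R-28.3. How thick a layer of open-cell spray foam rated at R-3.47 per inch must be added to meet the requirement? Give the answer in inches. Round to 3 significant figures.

ΔR = 28.3 − 14.7 = 13.6 ft²·°F·h/BTU
L = ΔR / (R/in) = 13.6/3.47 = 3.919 in

3.92 in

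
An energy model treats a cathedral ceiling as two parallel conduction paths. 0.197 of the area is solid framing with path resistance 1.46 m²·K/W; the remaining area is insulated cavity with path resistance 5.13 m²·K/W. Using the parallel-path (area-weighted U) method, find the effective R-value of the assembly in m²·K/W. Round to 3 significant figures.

U_eff = 0.803/5.13 + 0.197/1.46 = 0.1565 + 0.1349 = 0.2915
R_eff = 1/U_eff = 3.431 m²·K/W

3.43 m²·K/W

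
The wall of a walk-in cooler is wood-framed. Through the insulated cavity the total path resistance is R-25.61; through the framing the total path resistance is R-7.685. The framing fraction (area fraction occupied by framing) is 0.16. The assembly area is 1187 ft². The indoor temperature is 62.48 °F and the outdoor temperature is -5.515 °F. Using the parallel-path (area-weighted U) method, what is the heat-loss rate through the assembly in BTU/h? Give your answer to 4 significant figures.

U_eff = 0.84/25.61 + 0.16/7.685 = 0.0328 + 0.02082 = 0.053619
R_eff = 1/U_eff = 18.65 ft²·°F·h/BTU
Q = 1187 × (62.48 − (-5.515)) / 18.65 = 4327.6 BTU/h

4328 BTU/h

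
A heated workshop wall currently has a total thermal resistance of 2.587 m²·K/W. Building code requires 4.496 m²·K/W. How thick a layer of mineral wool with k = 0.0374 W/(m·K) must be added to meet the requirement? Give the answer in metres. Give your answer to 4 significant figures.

0.07140 m

ΔR = 4.496 − 2.587 = 1.909 m²·K/W
L = ΔR × k = 1.909 × 0.0374 = 0.071397 m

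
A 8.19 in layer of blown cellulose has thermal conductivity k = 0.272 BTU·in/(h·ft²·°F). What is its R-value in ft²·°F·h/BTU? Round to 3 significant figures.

30.1 ft²·°F·h/BTU

R = L/k = 8.19/0.272 = 30.11 ft²·°F·h/BTU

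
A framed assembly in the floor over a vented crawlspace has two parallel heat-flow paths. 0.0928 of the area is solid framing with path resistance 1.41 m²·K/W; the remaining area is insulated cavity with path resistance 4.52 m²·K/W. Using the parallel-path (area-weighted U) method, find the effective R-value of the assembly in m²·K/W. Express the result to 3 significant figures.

3.75 m²·K/W

U_eff = 0.9072/4.52 + 0.0928/1.41 = 0.2007 + 0.06582 = 0.2665
R_eff = 1/U_eff = 3.752 m²·K/W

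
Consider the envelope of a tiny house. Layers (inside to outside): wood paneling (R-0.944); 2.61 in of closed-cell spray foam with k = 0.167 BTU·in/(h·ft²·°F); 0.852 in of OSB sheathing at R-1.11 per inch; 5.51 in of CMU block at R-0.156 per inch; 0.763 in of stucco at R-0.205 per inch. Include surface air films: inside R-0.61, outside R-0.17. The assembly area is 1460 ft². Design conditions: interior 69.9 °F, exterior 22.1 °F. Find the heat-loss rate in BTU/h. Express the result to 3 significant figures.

3610 BTU/h

2.61/0.167 = 15.63
0.852 × 1.11 = 0.9457
5.51 × 0.156 = 0.8596
0.763 × 0.205 = 0.1564
R_total = 0.61 + 0.944 + 15.63 + 0.9457 + 0.8596 + 0.1564 + 0.17 = 19.31 ft²·°F·h/BTU
Q = A·ΔT/R = 1460 × (69.9 − 22.1) / 19.31 = 3613 BTU/h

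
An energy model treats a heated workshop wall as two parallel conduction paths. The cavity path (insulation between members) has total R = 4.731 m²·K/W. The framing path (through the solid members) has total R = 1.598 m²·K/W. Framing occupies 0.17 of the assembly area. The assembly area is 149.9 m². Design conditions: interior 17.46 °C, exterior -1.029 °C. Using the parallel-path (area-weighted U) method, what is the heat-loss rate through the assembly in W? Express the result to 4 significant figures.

U_eff = 0.83/4.731 + 0.17/1.598 = 0.17544 + 0.10638 = 0.28182
R_eff = 1/U_eff = 3.5483 m²·K/W
Q = 149.9 × (17.46 − (-1.029)) / 3.5483 = 781.07 W

781.1 W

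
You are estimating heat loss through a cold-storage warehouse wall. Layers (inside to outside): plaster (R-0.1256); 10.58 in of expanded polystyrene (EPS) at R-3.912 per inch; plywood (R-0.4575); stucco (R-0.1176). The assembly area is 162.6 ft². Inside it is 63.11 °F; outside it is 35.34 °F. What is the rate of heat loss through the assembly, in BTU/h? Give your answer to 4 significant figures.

107.3 BTU/h

10.58 × 3.912 = 41.389
R_total = 0.1256 + 41.389 + 0.4575 + 0.1176 = 42.09 ft²·°F·h/BTU
Q = A·ΔT/R = 162.6 × (63.11 − 35.34) / 42.09 = 107.28 BTU/h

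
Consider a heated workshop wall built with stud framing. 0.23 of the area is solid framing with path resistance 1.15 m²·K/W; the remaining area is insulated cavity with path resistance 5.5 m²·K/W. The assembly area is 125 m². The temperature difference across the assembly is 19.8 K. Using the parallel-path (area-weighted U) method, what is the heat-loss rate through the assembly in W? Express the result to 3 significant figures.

842 W

U_eff = 0.77/5.5 + 0.23/1.15 = 0.14 + 0.2 = 0.34
R_eff = 1/U_eff = 2.941 m²·K/W
Q = 125 × 19.8 / 2.941 = 841.5 W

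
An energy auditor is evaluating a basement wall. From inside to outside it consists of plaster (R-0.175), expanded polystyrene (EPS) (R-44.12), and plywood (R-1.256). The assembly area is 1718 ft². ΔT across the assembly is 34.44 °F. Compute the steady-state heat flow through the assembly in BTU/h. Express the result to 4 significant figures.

R_total = 0.175 + 44.12 + 1.256 = 45.551 ft²·°F·h/BTU
Q = A·ΔT/R = 1718 × 34.44 / 45.551 = 1298.9 BTU/h

1299 BTU/h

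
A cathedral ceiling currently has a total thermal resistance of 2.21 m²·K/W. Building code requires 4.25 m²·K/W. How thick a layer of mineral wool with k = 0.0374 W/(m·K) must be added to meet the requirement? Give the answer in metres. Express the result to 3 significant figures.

0.0763 m

ΔR = 4.25 − 2.21 = 2.04 m²·K/W
L = ΔR × k = 2.04 × 0.0374 = 0.0763 m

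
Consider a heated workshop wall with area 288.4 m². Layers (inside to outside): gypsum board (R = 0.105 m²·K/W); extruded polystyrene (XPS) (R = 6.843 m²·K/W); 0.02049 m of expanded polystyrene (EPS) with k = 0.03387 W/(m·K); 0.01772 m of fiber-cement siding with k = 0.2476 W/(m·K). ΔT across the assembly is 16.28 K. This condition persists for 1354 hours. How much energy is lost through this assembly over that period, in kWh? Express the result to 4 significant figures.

0.02049/0.03387 = 0.60496
0.01772/0.2476 = 0.071567
R_total = 0.105 + 6.843 + 0.60496 + 0.071567 = 7.6245 m²·K/W
Q = 288.4 × 16.28 / 7.6245 = 615.8 W
E = 615.8 W × 1354 h / 1000 = 833.79 kWh

833.8 kWh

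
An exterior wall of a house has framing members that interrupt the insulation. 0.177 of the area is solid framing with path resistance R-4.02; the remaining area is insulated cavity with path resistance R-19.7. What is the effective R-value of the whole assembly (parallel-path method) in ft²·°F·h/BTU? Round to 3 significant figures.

11.7 ft²·°F·h/BTU

U_eff = 0.823/19.7 + 0.177/4.02 = 0.04178 + 0.04403 = 0.08581
R_eff = 1/U_eff = 11.65 ft²·°F·h/BTU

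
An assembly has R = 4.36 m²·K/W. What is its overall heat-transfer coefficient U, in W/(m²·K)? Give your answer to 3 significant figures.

U = 1/R = 1/4.36 = 0.2294

0.229 W/(m²·K)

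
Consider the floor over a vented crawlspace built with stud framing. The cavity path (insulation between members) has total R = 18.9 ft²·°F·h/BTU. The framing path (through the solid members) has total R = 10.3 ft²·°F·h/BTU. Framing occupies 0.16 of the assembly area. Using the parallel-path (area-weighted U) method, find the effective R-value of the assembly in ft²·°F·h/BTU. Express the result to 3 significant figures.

16.7 ft²·°F·h/BTU

U_eff = 0.84/18.9 + 0.16/10.3 = 0.04444 + 0.01553 = 0.05998
R_eff = 1/U_eff = 16.67 ft²·°F·h/BTU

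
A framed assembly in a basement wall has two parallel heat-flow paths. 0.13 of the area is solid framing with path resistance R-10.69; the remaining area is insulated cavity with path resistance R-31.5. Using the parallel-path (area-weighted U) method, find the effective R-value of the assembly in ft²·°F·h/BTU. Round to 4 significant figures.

U_eff = 0.87/31.5 + 0.13/10.69 = 0.027619 + 0.012161 = 0.03978
R_eff = 1/U_eff = 25.138 ft²·°F·h/BTU

25.14 ft²·°F·h/BTU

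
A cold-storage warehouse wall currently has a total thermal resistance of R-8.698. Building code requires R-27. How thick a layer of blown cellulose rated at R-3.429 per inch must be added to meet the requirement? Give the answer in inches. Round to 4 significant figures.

5.337 in

ΔR = 27 − 8.698 = 18.302 ft²·°F·h/BTU
L = ΔR / (R/in) = 18.302/3.429 = 5.3374 in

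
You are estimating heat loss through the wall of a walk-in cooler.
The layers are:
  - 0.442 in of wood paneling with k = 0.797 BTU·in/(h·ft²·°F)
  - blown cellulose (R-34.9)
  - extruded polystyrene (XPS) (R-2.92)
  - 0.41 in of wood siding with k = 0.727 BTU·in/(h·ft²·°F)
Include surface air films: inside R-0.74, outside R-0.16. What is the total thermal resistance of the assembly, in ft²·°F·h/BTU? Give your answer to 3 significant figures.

39.8 ft²·°F·h/BTU

0.442/0.797 = 0.5546
0.41/0.727 = 0.564
R_total = 0.74 + 0.5546 + 34.9 + 2.92 + 0.564 + 0.16 = 39.84 ft²·°F·h/BTU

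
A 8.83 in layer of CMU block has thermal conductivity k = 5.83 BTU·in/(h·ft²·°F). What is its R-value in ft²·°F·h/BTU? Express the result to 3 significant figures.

R = L/k = 8.83/5.83 = 1.515 ft²·°F·h/BTU

1.51 ft²·°F·h/BTU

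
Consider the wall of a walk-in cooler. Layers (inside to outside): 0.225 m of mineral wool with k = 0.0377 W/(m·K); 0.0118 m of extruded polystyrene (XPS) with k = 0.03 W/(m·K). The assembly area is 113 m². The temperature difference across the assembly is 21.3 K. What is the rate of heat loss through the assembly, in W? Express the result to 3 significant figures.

378 W

0.225/0.0377 = 5.968
0.0118/0.03 = 0.3933
R_total = 5.968 + 0.3933 = 6.362 m²·K/W
Q = A·ΔT/R = 113 × 21.3 / 6.362 = 378.4 W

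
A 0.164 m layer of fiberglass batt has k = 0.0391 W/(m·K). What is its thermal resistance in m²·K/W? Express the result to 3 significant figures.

R = L/k = 0.164/0.0391 = 4.194 m²·K/W

4.19 m²·K/W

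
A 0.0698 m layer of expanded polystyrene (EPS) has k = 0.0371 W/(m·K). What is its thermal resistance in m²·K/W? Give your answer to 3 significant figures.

1.88 m²·K/W

R = L/k = 0.0698/0.0371 = 1.881 m²·K/W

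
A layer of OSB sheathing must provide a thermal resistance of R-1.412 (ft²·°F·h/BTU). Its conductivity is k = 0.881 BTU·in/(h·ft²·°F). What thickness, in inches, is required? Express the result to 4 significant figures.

1.244 in

L = R × k = 1.412 × 0.881 = 1.244 in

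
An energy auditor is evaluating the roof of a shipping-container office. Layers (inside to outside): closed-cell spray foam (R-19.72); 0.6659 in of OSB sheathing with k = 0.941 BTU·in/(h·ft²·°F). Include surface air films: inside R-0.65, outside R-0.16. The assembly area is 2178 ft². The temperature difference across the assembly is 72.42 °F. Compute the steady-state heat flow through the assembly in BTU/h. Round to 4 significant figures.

0.6659/0.941 = 0.70765
R_total = 0.65 + 19.72 + 0.70765 + 0.16 = 21.238 ft²·°F·h/BTU
Q = A·ΔT/R = 2178 × 72.42 / 21.238 = 7426.9 BTU/h

7427 BTU/h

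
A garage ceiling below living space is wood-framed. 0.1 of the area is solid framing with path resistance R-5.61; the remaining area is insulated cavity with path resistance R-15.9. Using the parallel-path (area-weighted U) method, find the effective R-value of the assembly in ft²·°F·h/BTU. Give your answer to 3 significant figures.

13.4 ft²·°F·h/BTU

U_eff = 0.9/15.9 + 0.1/5.61 = 0.0566 + 0.01783 = 0.07443
R_eff = 1/U_eff = 13.44 ft²·°F·h/BTU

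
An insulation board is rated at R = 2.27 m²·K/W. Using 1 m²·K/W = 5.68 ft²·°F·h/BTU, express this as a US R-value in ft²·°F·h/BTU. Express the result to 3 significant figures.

12.9 ft²·°F·h/BTU

R_US = 2.27 × 5.68 = 12.89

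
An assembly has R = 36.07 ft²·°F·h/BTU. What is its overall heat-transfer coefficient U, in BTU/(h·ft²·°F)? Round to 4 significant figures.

U = 1/R = 1/36.07 = 0.027724

0.02772 BTU/(h·ft²·°F)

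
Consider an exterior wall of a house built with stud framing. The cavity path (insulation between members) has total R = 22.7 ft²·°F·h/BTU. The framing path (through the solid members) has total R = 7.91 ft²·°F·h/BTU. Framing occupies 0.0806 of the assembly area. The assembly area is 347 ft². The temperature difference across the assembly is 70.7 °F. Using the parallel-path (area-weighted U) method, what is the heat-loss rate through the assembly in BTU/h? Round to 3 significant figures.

U_eff = 0.9194/22.7 + 0.0806/7.91 = 0.0405 + 0.01019 = 0.05069
R_eff = 1/U_eff = 19.73 ft²·°F·h/BTU
Q = 347 × 70.7 / 19.73 = 1244 BTU/h

1240 BTU/h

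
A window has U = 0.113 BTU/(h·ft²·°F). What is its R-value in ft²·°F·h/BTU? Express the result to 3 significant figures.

8.85 ft²·°F·h/BTU

R = 1/U = 1/0.113 = 8.85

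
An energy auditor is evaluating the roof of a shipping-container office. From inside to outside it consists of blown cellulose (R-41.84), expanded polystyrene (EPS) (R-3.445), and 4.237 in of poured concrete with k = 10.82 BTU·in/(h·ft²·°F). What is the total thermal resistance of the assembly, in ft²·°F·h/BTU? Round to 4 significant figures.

45.68 ft²·°F·h/BTU

4.237/10.82 = 0.39159
R_total = 41.84 + 3.445 + 0.39159 = 45.677 ft²·°F·h/BTU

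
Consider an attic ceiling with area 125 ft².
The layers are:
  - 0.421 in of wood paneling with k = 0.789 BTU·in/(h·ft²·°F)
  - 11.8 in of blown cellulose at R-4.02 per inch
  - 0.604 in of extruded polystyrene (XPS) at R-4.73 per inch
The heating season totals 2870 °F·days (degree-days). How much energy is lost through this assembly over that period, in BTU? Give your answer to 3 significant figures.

169000 BTU

0.421/0.789 = 0.5336
11.8 × 4.02 = 47.44
0.604 × 4.73 = 2.857
R_total = 0.5336 + 47.44 + 2.857 = 50.83 ft²·°F·h/BTU
E = A × HDD × 24 / R = 125 × 2870 × 24 / 50.83 = 169400 BTU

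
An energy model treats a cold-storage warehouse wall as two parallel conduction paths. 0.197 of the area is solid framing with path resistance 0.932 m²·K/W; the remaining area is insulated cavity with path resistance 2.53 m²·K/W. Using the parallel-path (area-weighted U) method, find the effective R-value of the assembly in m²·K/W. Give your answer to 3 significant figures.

1.89 m²·K/W

U_eff = 0.803/2.53 + 0.197/0.932 = 0.3174 + 0.2114 = 0.5288
R_eff = 1/U_eff = 1.891 m²·K/W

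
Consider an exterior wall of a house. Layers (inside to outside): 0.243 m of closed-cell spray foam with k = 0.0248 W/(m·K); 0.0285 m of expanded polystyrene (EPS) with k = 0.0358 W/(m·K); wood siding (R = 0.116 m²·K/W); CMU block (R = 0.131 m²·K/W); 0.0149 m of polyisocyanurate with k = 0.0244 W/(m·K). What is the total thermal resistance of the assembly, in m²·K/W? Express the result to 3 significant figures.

11.5 m²·K/W

0.243/0.0248 = 9.798
0.0285/0.0358 = 0.7961
0.0149/0.0244 = 0.6107
R_total = 9.798 + 0.7961 + 0.116 + 0.131 + 0.6107 = 11.45 m²·K/W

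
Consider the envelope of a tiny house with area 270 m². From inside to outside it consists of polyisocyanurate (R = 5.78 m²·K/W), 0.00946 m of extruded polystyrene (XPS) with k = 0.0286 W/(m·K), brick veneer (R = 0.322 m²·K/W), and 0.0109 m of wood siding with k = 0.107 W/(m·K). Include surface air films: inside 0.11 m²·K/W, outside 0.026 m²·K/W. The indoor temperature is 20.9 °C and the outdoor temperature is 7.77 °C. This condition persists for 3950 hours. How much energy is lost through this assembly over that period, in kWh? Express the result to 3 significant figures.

2100 kWh

0.00946/0.0286 = 0.3308
0.0109/0.107 = 0.1019
R_total = 0.11 + 5.78 + 0.3308 + 0.322 + 0.1019 + 0.026 = 6.671 m²·K/W
Q = 270 × (20.9 − 7.77) / 6.671 = 531.4 W
E = 531.4 W × 3950 h / 1000 = 2099 kWh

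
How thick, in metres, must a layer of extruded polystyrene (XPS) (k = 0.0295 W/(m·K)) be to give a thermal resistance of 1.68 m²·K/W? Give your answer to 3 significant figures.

0.0496 m

L = R·k = 1.68 × 0.0295 = 0.04956 m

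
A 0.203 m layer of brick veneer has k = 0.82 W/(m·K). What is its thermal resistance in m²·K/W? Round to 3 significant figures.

R = L/k = 0.203/0.82 = 0.2476 m²·K/W

0.248 m²·K/W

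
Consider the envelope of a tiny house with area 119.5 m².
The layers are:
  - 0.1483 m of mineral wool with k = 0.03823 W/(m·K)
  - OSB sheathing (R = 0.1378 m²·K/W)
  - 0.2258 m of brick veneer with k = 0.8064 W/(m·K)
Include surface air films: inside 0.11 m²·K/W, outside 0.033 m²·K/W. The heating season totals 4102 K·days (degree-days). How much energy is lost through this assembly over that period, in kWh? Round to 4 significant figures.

0.1483/0.03823 = 3.8792
0.2258/0.8064 = 0.28001
R_total = 0.11 + 3.8792 + 0.1378 + 0.28001 + 0.033 = 4.44 m²·K/W
E = A × HDD × 24 / R / 1000 = 119.5 × 4102 × 24 / 4.44 / 1000 = 2649.7 kWh

2650 kWh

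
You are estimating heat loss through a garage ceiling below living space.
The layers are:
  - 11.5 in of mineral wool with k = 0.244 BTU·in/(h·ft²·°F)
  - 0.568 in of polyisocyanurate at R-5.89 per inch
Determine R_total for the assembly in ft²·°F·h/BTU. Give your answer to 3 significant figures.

11.5/0.244 = 47.13
0.568 × 5.89 = 3.346
R_total = 47.13 + 3.346 = 50.48 ft²·°F·h/BTU

50.5 ft²·°F·h/BTU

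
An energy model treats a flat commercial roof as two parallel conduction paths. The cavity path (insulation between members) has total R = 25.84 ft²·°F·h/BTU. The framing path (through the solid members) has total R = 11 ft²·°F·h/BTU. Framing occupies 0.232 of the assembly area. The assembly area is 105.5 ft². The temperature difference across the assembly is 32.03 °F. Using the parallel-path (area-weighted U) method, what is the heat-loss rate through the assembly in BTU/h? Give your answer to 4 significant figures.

171.7 BTU/h

U_eff = 0.768/25.84 + 0.232/11 = 0.029721 + 0.021091 = 0.050812
R_eff = 1/U_eff = 19.68 ft²·°F·h/BTU
Q = 105.5 × 32.03 / 19.68 = 171.7 BTU/h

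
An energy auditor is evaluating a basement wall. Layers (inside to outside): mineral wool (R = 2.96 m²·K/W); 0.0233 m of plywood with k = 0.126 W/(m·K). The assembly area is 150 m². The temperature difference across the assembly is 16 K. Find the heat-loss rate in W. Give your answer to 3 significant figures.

0.0233/0.126 = 0.1849
R_total = 2.96 + 0.1849 = 3.145 m²·K/W
Q = A·ΔT/R = 150 × 16 / 3.145 = 763.1 W

763 W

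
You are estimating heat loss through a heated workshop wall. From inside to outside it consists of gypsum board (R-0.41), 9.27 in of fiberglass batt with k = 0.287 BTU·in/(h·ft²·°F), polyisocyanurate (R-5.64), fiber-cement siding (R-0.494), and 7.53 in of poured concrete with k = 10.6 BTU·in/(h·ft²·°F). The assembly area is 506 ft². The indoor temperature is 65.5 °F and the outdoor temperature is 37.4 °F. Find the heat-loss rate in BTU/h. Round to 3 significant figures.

359 BTU/h

9.27/0.287 = 32.3
7.53/10.6 = 0.7104
R_total = 0.41 + 32.3 + 5.64 + 0.494 + 0.7104 = 39.55 ft²·°F·h/BTU
Q = A·ΔT/R = 506 × (65.5 − 37.4) / 39.55 = 359.5 BTU/h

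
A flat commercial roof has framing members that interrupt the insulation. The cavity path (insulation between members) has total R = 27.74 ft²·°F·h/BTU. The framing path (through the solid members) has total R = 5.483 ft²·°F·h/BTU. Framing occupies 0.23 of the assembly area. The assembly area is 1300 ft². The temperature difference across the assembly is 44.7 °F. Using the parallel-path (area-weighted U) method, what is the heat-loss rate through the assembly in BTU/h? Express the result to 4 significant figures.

4051 BTU/h

U_eff = 0.77/27.74 + 0.23/5.483 = 0.027758 + 0.041948 = 0.069706
R_eff = 1/U_eff = 14.346 ft²·°F·h/BTU
Q = 1300 × 44.7 / 14.346 = 4050.6 BTU/h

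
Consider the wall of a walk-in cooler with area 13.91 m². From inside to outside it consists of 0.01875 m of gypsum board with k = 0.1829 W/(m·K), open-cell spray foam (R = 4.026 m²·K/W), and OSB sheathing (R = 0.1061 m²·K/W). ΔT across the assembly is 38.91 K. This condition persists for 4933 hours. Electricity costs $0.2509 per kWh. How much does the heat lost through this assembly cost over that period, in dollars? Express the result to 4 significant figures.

158.2 dollars

0.01875/0.1829 = 0.10252
R_total = 0.10252 + 4.026 + 0.1061 = 4.2346 m²·K/W
Q = 13.91 × 38.91 / 4.2346 = 127.81 W
E = 127.81 W × 4933 h / 1000 = 630.5 kWh
Cost = 630.5 × 0.2509 = $158.19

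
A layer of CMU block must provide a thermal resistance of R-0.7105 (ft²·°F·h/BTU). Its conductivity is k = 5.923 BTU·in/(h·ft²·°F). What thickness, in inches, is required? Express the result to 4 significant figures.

L = R × k = 0.7105 × 5.923 = 4.2083 in

4.208 in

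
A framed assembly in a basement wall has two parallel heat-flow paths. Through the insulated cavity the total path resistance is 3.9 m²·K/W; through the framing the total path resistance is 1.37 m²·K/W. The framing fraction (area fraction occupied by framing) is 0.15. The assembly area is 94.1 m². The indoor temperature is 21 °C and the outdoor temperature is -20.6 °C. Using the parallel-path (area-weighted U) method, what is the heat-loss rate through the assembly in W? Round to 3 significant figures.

1280 W

U_eff = 0.85/3.9 + 0.15/1.37 = 0.2179 + 0.1095 = 0.3274
R_eff = 1/U_eff = 3.054 m²·K/W
Q = 94.1 × (21 − (-20.6)) / 3.054 = 1282 W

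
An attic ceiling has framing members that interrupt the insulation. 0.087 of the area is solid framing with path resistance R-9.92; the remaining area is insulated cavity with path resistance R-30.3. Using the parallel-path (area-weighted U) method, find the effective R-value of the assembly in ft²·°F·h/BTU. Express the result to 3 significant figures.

25.7 ft²·°F·h/BTU

U_eff = 0.913/30.3 + 0.087/9.92 = 0.03013 + 0.00877 = 0.0389
R_eff = 1/U_eff = 25.71 ft²·°F·h/BTU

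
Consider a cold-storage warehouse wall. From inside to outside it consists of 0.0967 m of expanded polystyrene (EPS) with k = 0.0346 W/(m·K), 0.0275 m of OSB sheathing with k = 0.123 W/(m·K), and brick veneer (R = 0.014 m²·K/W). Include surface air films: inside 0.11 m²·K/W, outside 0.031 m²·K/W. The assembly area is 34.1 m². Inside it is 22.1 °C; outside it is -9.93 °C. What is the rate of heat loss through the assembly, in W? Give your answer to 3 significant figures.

0.0967/0.0346 = 2.795
0.0275/0.123 = 0.2236
R_total = 0.11 + 2.795 + 0.2236 + 0.014 + 0.031 = 3.173 m²·K/W
Q = A·ΔT/R = 34.1 × (22.1 − (-9.93)) / 3.173 = 344.2 W

344 W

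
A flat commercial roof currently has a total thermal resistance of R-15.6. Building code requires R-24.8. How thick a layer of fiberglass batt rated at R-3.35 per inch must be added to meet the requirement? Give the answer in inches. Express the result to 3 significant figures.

2.75 in

ΔR = 24.8 − 15.6 = 9.2 ft²·°F·h/BTU
L = ΔR / (R/in) = 9.2/3.35 = 2.746 in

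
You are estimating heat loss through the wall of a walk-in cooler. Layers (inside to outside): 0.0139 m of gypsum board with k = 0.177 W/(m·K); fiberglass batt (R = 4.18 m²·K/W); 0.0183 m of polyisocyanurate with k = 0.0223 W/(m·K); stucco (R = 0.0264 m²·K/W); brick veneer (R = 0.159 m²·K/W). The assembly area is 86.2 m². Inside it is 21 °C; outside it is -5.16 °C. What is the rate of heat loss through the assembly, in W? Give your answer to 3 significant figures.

428 W

0.0139/0.177 = 0.07853
0.0183/0.0223 = 0.8206
R_total = 0.07853 + 4.18 + 0.8206 + 0.0264 + 0.159 = 5.265 m²·K/W
Q = A·ΔT/R = 86.2 × (21 − (-5.16)) / 5.265 = 428.3 W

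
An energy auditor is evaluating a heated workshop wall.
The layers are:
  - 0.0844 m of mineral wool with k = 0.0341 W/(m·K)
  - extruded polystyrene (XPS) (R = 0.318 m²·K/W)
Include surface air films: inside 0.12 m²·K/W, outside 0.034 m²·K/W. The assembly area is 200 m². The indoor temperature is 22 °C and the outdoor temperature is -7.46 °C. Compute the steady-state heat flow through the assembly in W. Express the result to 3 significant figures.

0.0844/0.0341 = 2.475
R_total = 0.12 + 2.475 + 0.318 + 0.034 = 2.947 m²·K/W
Q = A·ΔT/R = 200 × (22 − (-7.46)) / 2.947 = 1999 W

2000 W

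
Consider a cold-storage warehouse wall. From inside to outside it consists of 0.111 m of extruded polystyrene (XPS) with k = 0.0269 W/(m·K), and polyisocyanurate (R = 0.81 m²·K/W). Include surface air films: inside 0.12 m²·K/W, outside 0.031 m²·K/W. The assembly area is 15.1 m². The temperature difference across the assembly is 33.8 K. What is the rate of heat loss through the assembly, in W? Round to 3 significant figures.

100 W

0.111/0.0269 = 4.126
R_total = 0.12 + 4.126 + 0.81 + 0.031 = 5.087 m²·K/W
Q = A·ΔT/R = 15.1 × 33.8 / 5.087 = 100.3 W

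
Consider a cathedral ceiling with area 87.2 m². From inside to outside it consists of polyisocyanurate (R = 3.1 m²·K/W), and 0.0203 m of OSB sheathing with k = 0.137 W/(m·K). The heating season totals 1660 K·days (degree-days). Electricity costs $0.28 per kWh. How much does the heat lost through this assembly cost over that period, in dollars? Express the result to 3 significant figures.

299 dollars

0.0203/0.137 = 0.1482
R_total = 3.1 + 0.1482 = 3.248 m²·K/W
E = A × HDD × 24 / R / 1000 = 87.2 × 1660 × 24 / 3.248 / 1000 = 1070 kWh
Cost = 1070 × 0.28 = $299.5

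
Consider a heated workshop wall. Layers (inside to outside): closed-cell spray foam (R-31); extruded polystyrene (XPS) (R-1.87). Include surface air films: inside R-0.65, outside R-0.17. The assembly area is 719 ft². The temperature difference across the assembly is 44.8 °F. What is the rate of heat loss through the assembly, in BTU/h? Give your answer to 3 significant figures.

R_total = 0.65 + 31 + 1.87 + 0.17 = 33.69 ft²·°F·h/BTU
Q = A·ΔT/R = 719 × 44.8 / 33.69 = 956.1 BTU/h

956 BTU/h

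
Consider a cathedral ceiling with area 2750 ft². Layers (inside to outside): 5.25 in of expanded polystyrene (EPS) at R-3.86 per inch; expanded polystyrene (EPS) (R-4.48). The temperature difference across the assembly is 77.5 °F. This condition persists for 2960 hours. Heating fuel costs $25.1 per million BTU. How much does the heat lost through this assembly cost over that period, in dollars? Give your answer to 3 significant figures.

5.25 × 3.86 = 20.27
R_total = 20.27 + 4.48 = 24.75 ft²·°F·h/BTU
Q = 2750 × 77.5 / 24.75 = 8613 BTU/h
E = 8613 × 2960 = 25490000 BTU
Cost = 25490000/10⁶ × 25.1 = $639.9

640 dollars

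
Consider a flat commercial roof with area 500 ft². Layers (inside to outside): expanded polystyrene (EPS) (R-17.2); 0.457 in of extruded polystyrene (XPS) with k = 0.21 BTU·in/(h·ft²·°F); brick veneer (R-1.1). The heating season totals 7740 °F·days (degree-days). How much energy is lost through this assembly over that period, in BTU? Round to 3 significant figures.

4540000 BTU

0.457/0.21 = 2.176
R_total = 17.2 + 2.176 + 1.1 = 20.48 ft²·°F·h/BTU
E = A × HDD × 24 / R = 500 × 7740 × 24 / 20.48 = 4536000 BTU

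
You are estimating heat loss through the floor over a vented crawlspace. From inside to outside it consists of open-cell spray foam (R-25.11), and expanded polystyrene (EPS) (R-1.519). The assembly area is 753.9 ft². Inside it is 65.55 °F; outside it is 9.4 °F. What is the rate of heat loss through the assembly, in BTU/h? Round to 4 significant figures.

R_total = 25.11 + 1.519 = 26.629 ft²·°F·h/BTU
Q = A·ΔT/R = 753.9 × (65.55 − 9.4) / 26.629 = 1589.7 BTU/h

1590 BTU/h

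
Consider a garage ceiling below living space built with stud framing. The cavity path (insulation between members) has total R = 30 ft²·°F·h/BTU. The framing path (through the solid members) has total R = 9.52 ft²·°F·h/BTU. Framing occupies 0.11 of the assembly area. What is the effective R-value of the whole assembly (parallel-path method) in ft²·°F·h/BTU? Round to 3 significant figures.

U_eff = 0.89/30 + 0.11/9.52 = 0.02967 + 0.01155 = 0.04122
R_eff = 1/U_eff = 24.26 ft²·°F·h/BTU

24.3 ft²·°F·h/BTU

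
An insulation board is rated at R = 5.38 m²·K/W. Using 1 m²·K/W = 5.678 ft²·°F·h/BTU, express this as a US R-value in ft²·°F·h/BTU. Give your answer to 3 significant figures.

30.5 ft²·°F·h/BTU

R_US = 5.38 × 5.678 = 30.55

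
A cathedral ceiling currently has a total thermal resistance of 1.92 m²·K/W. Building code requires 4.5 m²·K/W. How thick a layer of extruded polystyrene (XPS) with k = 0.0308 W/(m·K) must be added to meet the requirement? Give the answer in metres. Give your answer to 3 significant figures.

ΔR = 4.5 − 1.92 = 2.58 m²·K/W
L = ΔR × k = 2.58 × 0.0308 = 0.07946 m

0.0795 m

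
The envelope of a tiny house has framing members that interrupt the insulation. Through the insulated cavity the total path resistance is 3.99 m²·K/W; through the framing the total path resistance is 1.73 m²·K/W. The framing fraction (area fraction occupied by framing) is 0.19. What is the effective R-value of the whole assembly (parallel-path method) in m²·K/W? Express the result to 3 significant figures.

U_eff = 0.81/3.99 + 0.19/1.73 = 0.203 + 0.1098 = 0.3128
R_eff = 1/U_eff = 3.197 m²·K/W

3.20 m²·K/W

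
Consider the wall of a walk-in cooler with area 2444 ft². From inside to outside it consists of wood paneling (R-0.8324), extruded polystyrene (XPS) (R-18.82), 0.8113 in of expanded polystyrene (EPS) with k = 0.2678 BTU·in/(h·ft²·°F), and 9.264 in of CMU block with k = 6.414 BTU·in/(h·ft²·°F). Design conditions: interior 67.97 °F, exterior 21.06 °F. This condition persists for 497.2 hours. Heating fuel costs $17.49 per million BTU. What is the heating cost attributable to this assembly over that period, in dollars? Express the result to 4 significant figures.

0.8113/0.2678 = 3.0295
9.264/6.414 = 1.4443
R_total = 0.8324 + 18.82 + 3.0295 + 1.4443 = 24.126 ft²·°F·h/BTU
Q = 2444 × (67.97 − 21.06) / 24.126 = 4752 BTU/h
E = 4752 × 497.2 = 2362700 BTU
Cost = 2362700/10⁶ × 17.49 = $41.324

41.32 dollars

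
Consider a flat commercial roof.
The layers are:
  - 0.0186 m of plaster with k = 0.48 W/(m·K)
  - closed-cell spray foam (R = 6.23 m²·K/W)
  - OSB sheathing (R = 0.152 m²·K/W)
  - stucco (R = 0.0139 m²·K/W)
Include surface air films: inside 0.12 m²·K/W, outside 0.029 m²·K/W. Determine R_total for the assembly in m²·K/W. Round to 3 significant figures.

6.58 m²·K/W

0.0186/0.48 = 0.03875
R_total = 0.12 + 0.03875 + 6.23 + 0.152 + 0.0139 + 0.029 = 6.584 m²·K/W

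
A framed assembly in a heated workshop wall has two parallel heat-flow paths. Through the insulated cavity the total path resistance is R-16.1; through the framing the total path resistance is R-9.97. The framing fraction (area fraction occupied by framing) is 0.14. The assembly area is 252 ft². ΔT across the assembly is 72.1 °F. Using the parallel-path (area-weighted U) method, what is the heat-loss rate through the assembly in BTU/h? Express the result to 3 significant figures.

U_eff = 0.86/16.1 + 0.14/9.97 = 0.05342 + 0.01404 = 0.06746
R_eff = 1/U_eff = 14.82 ft²·°F·h/BTU
Q = 252 × 72.1 / 14.82 = 1226 BTU/h

1230 BTU/h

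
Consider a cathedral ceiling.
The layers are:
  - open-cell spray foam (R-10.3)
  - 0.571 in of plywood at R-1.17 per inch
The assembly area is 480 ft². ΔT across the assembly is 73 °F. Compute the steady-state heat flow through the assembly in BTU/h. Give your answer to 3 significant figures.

3190 BTU/h

0.571 × 1.17 = 0.6681
R_total = 10.3 + 0.6681 = 10.97 ft²·°F·h/BTU
Q = A·ΔT/R = 480 × 73 / 10.97 = 3195 BTU/h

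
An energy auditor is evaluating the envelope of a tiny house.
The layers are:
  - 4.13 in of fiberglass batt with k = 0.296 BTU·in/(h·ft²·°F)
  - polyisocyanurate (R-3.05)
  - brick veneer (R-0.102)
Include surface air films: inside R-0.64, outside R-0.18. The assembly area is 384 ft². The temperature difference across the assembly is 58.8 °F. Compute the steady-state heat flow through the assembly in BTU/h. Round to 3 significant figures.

4.13/0.296 = 13.95
R_total = 0.64 + 13.95 + 3.05 + 0.102 + 0.18 = 17.92 ft²·°F·h/BTU
Q = A·ΔT/R = 384 × 58.8 / 17.92 = 1260 BTU/h

1260 BTU/h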